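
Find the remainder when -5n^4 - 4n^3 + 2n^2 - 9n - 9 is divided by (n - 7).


By the Remainder Theorem, the remainder equals p(7):
  -5*(7)^4 = -12005
  -4*(7)^3 = -1372
  2*(7)^2 = 98
  -9*(7)^1 = -63
  constant: -9
Sum: -12005 - 1372 + 98 - 63 - 9 = -13351


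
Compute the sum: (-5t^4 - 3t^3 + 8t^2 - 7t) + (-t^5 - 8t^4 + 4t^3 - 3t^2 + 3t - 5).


Align terms by degree and add:
  -5t^4 - 3t^3 + 8t^2 - 7t
  -t^5 - 8t^4 + 4t^3 - 3t^2 + 3t - 5
= -t^5 - 13t^4 + t^3 + 5t^2 - 4t - 5


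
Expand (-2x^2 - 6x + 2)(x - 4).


Distribute each term of the first polynomial:
  (-2x^2)(x - 4) = -2x^3 + 8x^2
  (-6x)(x - 4) = -6x^2 + 24x
  (2)(x - 4) = 2x - 8
Sum: -2x^3 + 2x^2 + 26x - 8


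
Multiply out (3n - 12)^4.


Expand (3n - 12)^4 by repeated multiplication:
  (3n - 12)^2 = 9n^2 - 72n + 144
  (3n - 12)^3 = 27n^3 - 324n^2 + 1296n - 1728
= 81n^4 - 1296n^3 + 7776n^2 - 20736n + 20736


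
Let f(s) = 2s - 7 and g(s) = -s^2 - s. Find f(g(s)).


Substitute g(s) into f:
f(g(s)) = 2*(-s^2 - s) + (-7)
Expand and combine: -2s^2 - 2s - 7


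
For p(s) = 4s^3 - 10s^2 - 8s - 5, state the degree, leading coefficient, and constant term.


Highest power of s is 3, with coefficient 4. Constant term is -5.
Degree = 3, leading coefficient = 4, constant term = -5


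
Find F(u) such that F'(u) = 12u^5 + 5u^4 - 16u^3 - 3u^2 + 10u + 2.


Reverse power rule on each term:
  ∫ 12u^5 du = 2u^6
  ∫ 5u^4 du = u^5
  ∫ -16u^3 du = -4u^4
  ∫ -3u^2 du = -u^3
  ∫ 10u du = 5u^2
  ∫ 2 du = 2u
F(u) = 2u^6 + u^5 - 4u^4 - u^3 + 5u^2 + 2u + C


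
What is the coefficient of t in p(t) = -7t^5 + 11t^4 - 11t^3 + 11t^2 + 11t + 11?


Read off the coefficient of t: 11


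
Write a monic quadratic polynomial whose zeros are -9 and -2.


p(x) = (x + 9)(x + 2)
Expand: x^2 + 11x + 18


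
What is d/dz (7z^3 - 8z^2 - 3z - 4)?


Apply the power rule term by term:
  d/dz(7z^3) = 21z^2
  d/dz(-8z^2) = -16z
  d/dz(-3z) = -3
  d/dz(-4) = 0
p'(z) = 21z^2 - 16z - 3


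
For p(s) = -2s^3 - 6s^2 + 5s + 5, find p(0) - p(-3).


p(0) = 5
p(-3) = -10
p(0) - p(-3) = 5 + 10 = 15


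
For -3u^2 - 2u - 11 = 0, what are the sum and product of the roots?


For au^2+bu+c=0: sum = -b/a, product = c/a.
a=-3, b=-2, c=-11
Sum = -(-2)/-3 = -2/3
Product = (-11)/-3 = 11/3


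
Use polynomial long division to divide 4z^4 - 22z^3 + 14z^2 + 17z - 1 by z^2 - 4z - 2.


(4z^4 - 22z^3 + 14z^2 + 17z - 1) / (z^2 - 4z - 2)
Step 1: 4z^2 * (z^2 - 4z - 2) = 4z^4 - 16z^3 - 8z^2; subtract.
Step 2: -6z * (z^2 - 4z - 2) = -6z^3 + 24z^2 + 12z; subtract.
Step 3: -2 * (z^2 - 4z - 2) = -2z^2 + 8z + 4; subtract.
Quotient: 4z^2 - 6z - 2, Remainder: -3z - 5


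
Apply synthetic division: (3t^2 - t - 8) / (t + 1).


Synthetic division with c = -1. Coefficients: 3, -1, -8
Bring down 3.
  3 * -1 = -3; -3 - 1 = -4
  -4 * -1 = 4; 4 - 8 = -4
Quotient: 3t - 4, Remainder: -4


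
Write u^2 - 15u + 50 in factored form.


Roots satisfy r1 + r2 = -b/a = 15 and r1*r2 = c/a = 50.
So r1 = 5, r2 = 10.
u^2 - 15u + 50 = (u - r1)(u - r2) = (u - 5)(u - 10)


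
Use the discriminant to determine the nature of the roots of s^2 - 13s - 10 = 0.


D = b^2 - 4ac = (-13)^2 - 4(1)(-10) = 169 + 40 = 209
Since D > 0: two distinct irrational roots


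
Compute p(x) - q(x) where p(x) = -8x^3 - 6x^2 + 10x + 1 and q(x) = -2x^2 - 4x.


Distribute the minus sign:
  (-8x^3 - 6x^2 + 10x + 1)
- (-2x^2 - 4x)
Negate second polynomial: 2x^2 + 4x
Add: -8x^3 - 4x^2 + 14x + 1


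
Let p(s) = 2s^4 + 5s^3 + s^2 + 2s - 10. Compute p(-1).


Using direct substitution:
  2 * (-1)^4 = 2
  5 * (-1)^3 = -5
  1 * (-1)^2 = 1
  2 * (-1)^1 = -2
  constant: -10
Sum = 2 - 5 + 1 - 2 - 10 = -14


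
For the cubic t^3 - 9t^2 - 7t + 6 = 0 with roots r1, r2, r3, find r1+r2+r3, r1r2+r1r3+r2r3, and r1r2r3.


Monic cubic t^3+bt^2+ct+d=0: sum=-b, pairwise sum=c, product=-d.
b=-9, c=-7, d=6
r1+r2+r3 = 9
r1r2+r1r3+r2r3 = -7
r1r2r3 = -6


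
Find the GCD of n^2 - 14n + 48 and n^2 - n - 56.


Factor each:
  n^2 - 14n + 48 = (n - 8)(n - 6)
  n^2 - n - 56 = (n - 8)(n + 7)
Common monic factor: n - 8


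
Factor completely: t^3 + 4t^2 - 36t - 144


Try integer roots (divisors of -144). t=6: p(6)=0.
Divide out (t - 6): quotient is t^2 + 10t + 24.
Factor the quadratic: (t + 6)(t + 4)
Result: (t - 6)(t + 6)(t + 4)


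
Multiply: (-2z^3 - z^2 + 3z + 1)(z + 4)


Distribute each term of the first polynomial:
  (-2z^3)(z + 4) = -2z^4 - 8z^3
  (-z^2)(z + 4) = -z^3 - 4z^2
  (3z)(z + 4) = 3z^2 + 12z
  (1)(z + 4) = z + 4
Sum: -2z^4 - 9z^3 - z^2 + 13z + 4


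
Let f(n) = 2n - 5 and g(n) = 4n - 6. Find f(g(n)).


Substitute g(n) into f:
f(g(n)) = 2*(4n - 6) + (-5)
Expand and combine: 8n - 17


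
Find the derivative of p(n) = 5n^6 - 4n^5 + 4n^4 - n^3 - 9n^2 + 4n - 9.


Apply the power rule term by term:
  d/dn(5n^6) = 30n^5
  d/dn(-4n^5) = -20n^4
  d/dn(4n^4) = 16n^3
  d/dn(-n^3) = -3n^2
  d/dn(-9n^2) = -18n
  d/dn(4n) = 4
  d/dn(-9) = 0
p'(n) = 30n^5 - 20n^4 + 16n^3 - 3n^2 - 18n + 4


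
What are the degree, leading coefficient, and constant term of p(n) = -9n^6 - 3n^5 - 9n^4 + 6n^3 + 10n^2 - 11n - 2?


Highest power of n is 6, with coefficient -9. Constant term is -2.
Degree = 6, leading coefficient = -9, constant term = -2


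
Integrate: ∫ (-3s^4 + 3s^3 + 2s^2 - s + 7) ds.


Reverse power rule on each term:
  ∫ -3s^4 ds = -(3/5)s^5
  ∫ 3s^3 ds = (3/4)s^4
  ∫ 2s^2 ds = (2/3)s^3
  ∫ -s ds = -(1/2)s^2
  ∫ 7 ds = 7s
F(s) = -(3/5)s^5 + (3/4)s^4 + (2/3)s^3 - (1/2)s^2 + 7s + C


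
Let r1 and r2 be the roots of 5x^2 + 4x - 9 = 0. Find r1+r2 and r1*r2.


For ax^2+bx+c=0: sum = -b/a, product = c/a.
a=5, b=4, c=-9
Sum = -(4)/5 = -4/5
Product = (-9)/5 = -9/5


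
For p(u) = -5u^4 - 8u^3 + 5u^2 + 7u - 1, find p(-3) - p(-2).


p(-3) = -166
p(-2) = -11
p(-3) - p(-2) = -166 + 11 = -155


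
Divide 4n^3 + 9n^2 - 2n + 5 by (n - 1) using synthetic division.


Synthetic division with c = 1. Coefficients: 4, 9, -2, 5
Bring down 4.
  4 * 1 = 4; 4 + 9 = 13
  13 * 1 = 13; 13 - 2 = 11
  11 * 1 = 11; 11 + 5 = 16
Quotient: 4n^2 + 13n + 11, Remainder: 16


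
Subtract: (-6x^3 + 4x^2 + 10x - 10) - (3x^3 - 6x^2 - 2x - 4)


Distribute the minus sign:
  (-6x^3 + 4x^2 + 10x - 10)
- (3x^3 - 6x^2 - 2x - 4)
Negate second polynomial: -3x^3 + 6x^2 + 2x + 4
Add: -9x^3 + 10x^2 + 12x - 6


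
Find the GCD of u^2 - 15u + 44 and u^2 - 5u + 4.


Factor each:
  u^2 - 15u + 44 = (u - 4)(u - 11)
  u^2 - 5u + 4 = (u - 4)(u - 1)
Common monic factor: u - 4


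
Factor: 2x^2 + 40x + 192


Roots satisfy r1 + r2 = -b/a = -20 and r1*r2 = c/a = 96.
So r1 = -8, r2 = -12.
2x^2 + 40x + 192 = 2(x - r1)(x - r2) = 2(x + 8)(x + 12)


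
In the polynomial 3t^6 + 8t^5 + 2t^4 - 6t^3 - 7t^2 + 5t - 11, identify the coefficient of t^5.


Read off the coefficient of t^5: 8


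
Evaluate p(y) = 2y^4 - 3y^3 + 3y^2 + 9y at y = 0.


Using direct substitution:
  2 * (0)^4 = 0
  -3 * (0)^3 = 0
  3 * (0)^2 = 0
  9 * (0)^1 = 0
  constant: 0
Sum = 0 + 0 + 0 + 0 + 0 = 0


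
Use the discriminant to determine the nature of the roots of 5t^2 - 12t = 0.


D = b^2 - 4ac = (-12)^2 - 4(5)(0) = 144 = 144
Since D > 0: two distinct rational roots


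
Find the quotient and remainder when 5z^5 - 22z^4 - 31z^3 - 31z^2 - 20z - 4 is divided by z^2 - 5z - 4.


(5z^5 - 22z^4 - 31z^3 - 31z^2 - 20z - 4) / (z^2 - 5z - 4)
Step 1: 5z^3 * (z^2 - 5z - 4) = 5z^5 - 25z^4 - 20z^3; subtract.
Step 2: 3z^2 * (z^2 - 5z - 4) = 3z^4 - 15z^3 - 12z^2; subtract.
Step 3: 4z * (z^2 - 5z - 4) = 4z^3 - 20z^2 - 16z; subtract.
Step 4: 1 * (z^2 - 5z - 4) = z^2 - 5z - 4; subtract.
Quotient: 5z^3 + 3z^2 + 4z + 1, Remainder: z


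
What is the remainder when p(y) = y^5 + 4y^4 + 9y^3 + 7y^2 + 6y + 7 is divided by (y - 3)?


By the Remainder Theorem, the remainder equals p(3):
  1*(3)^5 = 243
  4*(3)^4 = 324
  9*(3)^3 = 243
  7*(3)^2 = 63
  6*(3)^1 = 18
  constant: 7
Sum: 243 + 324 + 243 + 63 + 18 + 7 = 898


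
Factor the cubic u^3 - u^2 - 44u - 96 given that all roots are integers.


Try integer roots (divisors of -96). u=-3: p(-3)=0.
Divide out (u + 3): quotient is u^2 - 4u - 32.
Factor the quadratic: (u - 8)(u + 4)
Result: (u + 3)(u - 8)(u + 4)


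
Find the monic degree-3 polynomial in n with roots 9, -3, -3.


p(n) = (n - 9)(n + 3)(n + 3)
Expand: n^3 - 3n^2 - 45n - 81


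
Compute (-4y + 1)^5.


Expand (-4y + 1)^5 by repeated multiplication:
  (-4y + 1)^2 = 16y^2 - 8y + 1
  (-4y + 1)^3 = -64y^3 + 48y^2 - 12y + 1
  (-4y + 1)^4 = 256y^4 - 256y^3 + 96y^2 - 16y + 1
= -1024y^5 + 1280y^4 - 640y^3 + 160y^2 - 20y + 1


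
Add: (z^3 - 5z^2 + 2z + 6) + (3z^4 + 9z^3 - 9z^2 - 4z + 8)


Align terms by degree and add:
  z^3 - 5z^2 + 2z + 6
+ 3z^4 + 9z^3 - 9z^2 - 4z + 8
= 3z^4 + 10z^3 - 14z^2 - 2z + 14


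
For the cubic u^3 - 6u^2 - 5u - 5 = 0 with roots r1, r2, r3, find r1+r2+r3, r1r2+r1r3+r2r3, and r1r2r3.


Monic cubic u^3+bu^2+cu+d=0: sum=-b, pairwise sum=c, product=-d.
b=-6, c=-5, d=-5
r1+r2+r3 = 6
r1r2+r1r3+r2r3 = -5
r1r2r3 = 5


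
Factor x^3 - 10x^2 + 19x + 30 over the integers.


Try integer roots (divisors of 30). x=5: p(5)=0.
Divide out (x - 5): quotient is x^2 - 5x - 6.
Factor the quadratic: (x - 6)(x + 1)
Result: (x - 5)(x - 6)(x + 1)


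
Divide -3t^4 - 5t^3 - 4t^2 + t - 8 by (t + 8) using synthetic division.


Synthetic division with c = -8. Coefficients: -3, -5, -4, 1, -8
Bring down -3.
  -3 * -8 = 24; 24 - 5 = 19
  19 * -8 = -152; -152 - 4 = -156
  -156 * -8 = 1248; 1248 + 1 = 1249
  1249 * -8 = -9992; -9992 - 8 = -10000
Quotient: -3t^3 + 19t^2 - 156t + 1249, Remainder: -10000


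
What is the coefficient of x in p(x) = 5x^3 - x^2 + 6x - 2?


Read off the coefficient of x: 6


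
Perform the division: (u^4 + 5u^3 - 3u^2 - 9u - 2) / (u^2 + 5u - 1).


(u^4 + 5u^3 - 3u^2 - 9u - 2) / (u^2 + 5u - 1)
Step 1: u^2 * (u^2 + 5u - 1) = u^4 + 5u^3 - u^2; subtract.
Step 2: 0 * (u^2 + 5u - 1) = 0; subtract.
Step 3: -2 * (u^2 + 5u - 1) = -2u^2 - 10u + 2; subtract.
Quotient: u^2 - 2, Remainder: u - 4


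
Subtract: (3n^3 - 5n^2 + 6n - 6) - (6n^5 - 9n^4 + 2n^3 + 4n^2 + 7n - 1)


Distribute the minus sign:
  (3n^3 - 5n^2 + 6n - 6)
- (6n^5 - 9n^4 + 2n^3 + 4n^2 + 7n - 1)
Negate second polynomial: -6n^5 + 9n^4 - 2n^3 - 4n^2 - 7n + 1
Add: -6n^5 + 9n^4 + n^3 - 9n^2 - n - 5


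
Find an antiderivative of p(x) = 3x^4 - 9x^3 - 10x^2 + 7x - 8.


Reverse power rule on each term:
  ∫ 3x^4 dx = (3/5)x^5
  ∫ -9x^3 dx = -(9/4)x^4
  ∫ -10x^2 dx = -(10/3)x^3
  ∫ 7x dx = (7/2)x^2
  ∫ -8 dx = -8x
F(x) = (3/5)x^5 - (9/4)x^4 - (10/3)x^3 + (7/2)x^2 - 8x + C


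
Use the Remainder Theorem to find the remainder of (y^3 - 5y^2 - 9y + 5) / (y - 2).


By the Remainder Theorem, the remainder equals p(2):
  1*(2)^3 = 8
  -5*(2)^2 = -20
  -9*(2)^1 = -18
  constant: 5
Sum: 8 - 20 - 18 + 5 = -25


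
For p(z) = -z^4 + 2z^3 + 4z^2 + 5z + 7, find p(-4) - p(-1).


p(-4) = -333
p(-1) = 3
p(-4) - p(-1) = -333 - 3 = -336


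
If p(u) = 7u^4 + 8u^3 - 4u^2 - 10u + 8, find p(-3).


Using direct substitution:
  7 * (-3)^4 = 567
  8 * (-3)^3 = -216
  -4 * (-3)^2 = -36
  -10 * (-3)^1 = 30
  constant: 8
Sum = 567 - 216 - 36 + 30 + 8 = 353


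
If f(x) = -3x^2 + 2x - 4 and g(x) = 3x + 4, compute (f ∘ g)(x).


Substitute g(x) into f:
f(g(x)) = -3*(3x + 4)^2 + 2*(3x + 4) + (-4)
(3x + 4)^2 = 9x^2 + 24x + 16
Expand and combine: -27x^2 - 66x - 44


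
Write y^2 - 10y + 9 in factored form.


Roots satisfy r1 + r2 = -b/a = 10 and r1*r2 = c/a = 9.
So r1 = 9, r2 = 1.
y^2 - 10y + 9 = (y - r1)(y - r2) = (y - 9)(y - 1)


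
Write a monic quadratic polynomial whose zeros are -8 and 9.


p(t) = (t + 8)(t - 9)
Expand: t^2 - t - 72


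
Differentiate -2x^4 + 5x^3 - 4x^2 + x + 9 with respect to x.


Apply the power rule term by term:
  d/dx(-2x^4) = -8x^3
  d/dx(5x^3) = 15x^2
  d/dx(-4x^2) = -8x
  d/dx(x) = 1
  d/dx(9) = 0
p'(x) = -8x^3 + 15x^2 - 8x + 1


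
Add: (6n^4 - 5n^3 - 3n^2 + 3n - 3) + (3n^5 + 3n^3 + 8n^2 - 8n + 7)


Align terms by degree and add:
  6n^4 - 5n^3 - 3n^2 + 3n - 3
+ 3n^5 + 3n^3 + 8n^2 - 8n + 7
= 3n^5 + 6n^4 - 2n^3 + 5n^2 - 5n + 4


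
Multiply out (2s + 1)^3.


Expand (2s + 1)^3 by repeated multiplication:
  (2s + 1)^2 = 4s^2 + 4s + 1
= 8s^3 + 12s^2 + 6s + 1


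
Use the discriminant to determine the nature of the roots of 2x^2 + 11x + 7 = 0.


D = b^2 - 4ac = (11)^2 - 4(2)(7) = 121 - 56 = 65
Since D > 0: two distinct irrational roots


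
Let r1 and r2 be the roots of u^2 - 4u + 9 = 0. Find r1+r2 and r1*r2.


For au^2+bu+c=0: sum = -b/a, product = c/a.
a=1, b=-4, c=9
Sum = -(-4)/1 = 4
Product = (9)/1 = 9


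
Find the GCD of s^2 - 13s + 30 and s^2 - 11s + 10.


Factor each:
  s^2 - 13s + 30 = (s - 10)(s - 3)
  s^2 - 11s + 10 = (s - 10)(s - 1)
Common monic factor: s - 10


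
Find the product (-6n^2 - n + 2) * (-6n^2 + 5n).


Distribute each term of the first polynomial:
  (-6n^2)(-6n^2 + 5n) = 36n^4 - 30n^3
  (-n)(-6n^2 + 5n) = 6n^3 - 5n^2
  (2)(-6n^2 + 5n) = -12n^2 + 10n
Sum: 36n^4 - 24n^3 - 17n^2 + 10n


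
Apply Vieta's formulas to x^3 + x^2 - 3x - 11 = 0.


Monic cubic x^3+bx^2+cx+d=0: sum=-b, pairwise sum=c, product=-d.
b=1, c=-3, d=-11
r1+r2+r3 = -1
r1r2+r1r3+r2r3 = -3
r1r2r3 = 11


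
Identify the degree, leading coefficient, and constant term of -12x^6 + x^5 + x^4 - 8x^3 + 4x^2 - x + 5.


Highest power of x is 6, with coefficient -12. Constant term is 5.
Degree = 6, leading coefficient = -12, constant term = 5


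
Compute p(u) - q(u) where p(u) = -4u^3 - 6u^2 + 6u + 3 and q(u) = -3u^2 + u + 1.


Distribute the minus sign:
  (-4u^3 - 6u^2 + 6u + 3)
- (-3u^2 + u + 1)
Negate second polynomial: 3u^2 - u - 1
Add: -4u^3 - 3u^2 + 5u + 2


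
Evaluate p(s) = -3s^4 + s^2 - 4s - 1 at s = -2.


Using direct substitution:
  -3 * (-2)^4 = -48
  0 * (-2)^3 = 0
  1 * (-2)^2 = 4
  -4 * (-2)^1 = 8
  constant: -1
Sum = -48 + 0 + 4 + 8 - 1 = -37


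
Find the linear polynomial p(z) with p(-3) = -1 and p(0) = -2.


p(z) = mz + b. Using p(-3)=-1, p(0)=-2:
m = (-1 + 2)/(-3) = 1/-3 = -1/3
b = -1 - m*(-3) = -1 - 1 = -2
p(z) = -(1/3)z - 2


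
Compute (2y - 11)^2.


Expand (2y - 11)^2 by repeated multiplication:
= 4y^2 - 44y + 121


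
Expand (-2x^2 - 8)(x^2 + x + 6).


Distribute each term of the first polynomial:
  (-2x^2)(x^2 + x + 6) = -2x^4 - 2x^3 - 12x^2
  (-8)(x^2 + x + 6) = -8x^2 - 8x - 48
Sum: -2x^4 - 2x^3 - 20x^2 - 8x - 48


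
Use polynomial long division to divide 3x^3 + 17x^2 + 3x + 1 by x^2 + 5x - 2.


(3x^3 + 17x^2 + 3x + 1) / (x^2 + 5x - 2)
Step 1: 3x * (x^2 + 5x - 2) = 3x^3 + 15x^2 - 6x; subtract.
Step 2: 2 * (x^2 + 5x - 2) = 2x^2 + 10x - 4; subtract.
Quotient: 3x + 2, Remainder: -x + 5


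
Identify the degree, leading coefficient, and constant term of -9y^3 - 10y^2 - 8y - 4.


Highest power of y is 3, with coefficient -9. Constant term is -4.
Degree = 3, leading coefficient = -9, constant term = -4


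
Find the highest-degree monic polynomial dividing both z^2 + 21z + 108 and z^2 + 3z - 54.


Factor each:
  z^2 + 21z + 108 = (z + 9)(z + 12)
  z^2 + 3z - 54 = (z + 9)(z - 6)
Common monic factor: z + 9


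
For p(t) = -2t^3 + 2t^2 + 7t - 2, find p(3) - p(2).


p(3) = -17
p(2) = 4
p(3) - p(2) = -17 - 4 = -21


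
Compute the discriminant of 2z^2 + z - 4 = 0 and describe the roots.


D = b^2 - 4ac = (1)^2 - 4(2)(-4) = 1 + 32 = 33
Since D > 0: two distinct irrational roots


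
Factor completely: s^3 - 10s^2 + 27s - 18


Try integer roots (divisors of -18). s=6: p(6)=0.
Divide out (s - 6): quotient is s^2 - 4s + 3.
Factor the quadratic: (s - 3)(s - 1)
Result: (s - 6)(s - 3)(s - 1)


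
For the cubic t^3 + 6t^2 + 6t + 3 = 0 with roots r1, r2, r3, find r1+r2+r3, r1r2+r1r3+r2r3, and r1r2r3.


Monic cubic t^3+bt^2+ct+d=0: sum=-b, pairwise sum=c, product=-d.
b=6, c=6, d=3
r1+r2+r3 = -6
r1r2+r1r3+r2r3 = 6
r1r2r3 = -3


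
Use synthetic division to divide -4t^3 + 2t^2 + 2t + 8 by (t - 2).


Synthetic division with c = 2. Coefficients: -4, 2, 2, 8
Bring down -4.
  -4 * 2 = -8; -8 + 2 = -6
  -6 * 2 = -12; -12 + 2 = -10
  -10 * 2 = -20; -20 + 8 = -12
Quotient: -4t^2 - 6t - 10, Remainder: -12


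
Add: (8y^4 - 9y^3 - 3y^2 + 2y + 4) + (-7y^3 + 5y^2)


Align terms by degree and add:
  8y^4 - 9y^3 - 3y^2 + 2y + 4
  -7y^3 + 5y^2
= 8y^4 - 16y^3 + 2y^2 + 2y + 4


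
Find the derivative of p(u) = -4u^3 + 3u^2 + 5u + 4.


Apply the power rule term by term:
  d/du(-4u^3) = -12u^2
  d/du(3u^2) = 6u
  d/du(5u) = 5
  d/du(4) = 0
p'(u) = -12u^2 + 6u + 5


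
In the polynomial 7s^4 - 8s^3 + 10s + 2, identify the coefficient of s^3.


Read off the coefficient of s^3: -8


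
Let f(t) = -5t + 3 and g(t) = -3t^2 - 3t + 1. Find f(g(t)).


Substitute g(t) into f:
f(g(t)) = -5*(-3t^2 - 3t + 1) + 3
Expand and combine: 15t^2 + 15t - 2


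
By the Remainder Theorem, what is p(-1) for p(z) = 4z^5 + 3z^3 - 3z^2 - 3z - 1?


By the Remainder Theorem, the remainder equals p(-1):
  4*(-1)^5 = -4
  0*(-1)^4 = 0
  3*(-1)^3 = -3
  -3*(-1)^2 = -3
  -3*(-1)^1 = 3
  constant: -1
Sum: -4 + 0 - 3 - 3 + 3 - 1 = -8


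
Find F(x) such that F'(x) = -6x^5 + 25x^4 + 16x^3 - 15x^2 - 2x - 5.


Reverse power rule on each term:
  ∫ -6x^5 dx = -x^6
  ∫ 25x^4 dx = 5x^5
  ∫ 16x^3 dx = 4x^4
  ∫ -15x^2 dx = -5x^3
  ∫ -2x dx = -x^2
  ∫ -5 dx = -5x
F(x) = -x^6 + 5x^5 + 4x^4 - 5x^3 - x^2 - 5x + C


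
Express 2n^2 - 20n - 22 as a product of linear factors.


Roots satisfy r1 + r2 = -b/a = 10 and r1*r2 = c/a = -11.
So r1 = 11, r2 = -1.
2n^2 - 20n - 22 = 2(n - r1)(n - r2) = 2(n - 11)(n + 1)


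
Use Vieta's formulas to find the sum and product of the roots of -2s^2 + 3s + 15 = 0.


For as^2+bs+c=0: sum = -b/a, product = c/a.
a=-2, b=3, c=15
Sum = -(3)/-2 = 3/2
Product = (15)/-2 = -15/2


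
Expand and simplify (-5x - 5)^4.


Expand (-5x - 5)^4 by repeated multiplication:
  (-5x - 5)^2 = 25x^2 + 50x + 25
  (-5x - 5)^3 = -125x^3 - 375x^2 - 375x - 125
= 625x^4 + 2500x^3 + 3750x^2 + 2500x + 625


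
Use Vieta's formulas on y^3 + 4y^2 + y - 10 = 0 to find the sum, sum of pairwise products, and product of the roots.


Monic cubic y^3+by^2+cy+d=0: sum=-b, pairwise sum=c, product=-d.
b=4, c=1, d=-10
r1+r2+r3 = -4
r1r2+r1r3+r2r3 = 1
r1r2r3 = 10


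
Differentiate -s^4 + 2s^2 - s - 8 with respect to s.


Apply the power rule term by term:
  d/ds(-s^4) = -4s^3
  d/ds(2s^2) = 4s
  d/ds(-s) = -1
  d/ds(-8) = 0
p'(s) = -4s^3 + 4s - 1


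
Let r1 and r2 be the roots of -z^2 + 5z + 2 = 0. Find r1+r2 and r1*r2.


For az^2+bz+c=0: sum = -b/a, product = c/a.
a=-1, b=5, c=2
Sum = -(5)/-1 = 5
Product = (2)/-1 = -2


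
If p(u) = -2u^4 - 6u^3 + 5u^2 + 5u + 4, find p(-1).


Using direct substitution:
  -2 * (-1)^4 = -2
  -6 * (-1)^3 = 6
  5 * (-1)^2 = 5
  5 * (-1)^1 = -5
  constant: 4
Sum = -2 + 6 + 5 - 5 + 4 = 8


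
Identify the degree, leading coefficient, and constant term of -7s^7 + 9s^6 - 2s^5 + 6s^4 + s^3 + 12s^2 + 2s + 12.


Highest power of s is 7, with coefficient -7. Constant term is 12.
Degree = 7, leading coefficient = -7, constant term = 12


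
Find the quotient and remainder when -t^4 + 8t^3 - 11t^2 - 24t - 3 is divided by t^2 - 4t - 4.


(-t^4 + 8t^3 - 11t^2 - 24t - 3) / (t^2 - 4t - 4)
Step 1: -t^2 * (t^2 - 4t - 4) = -t^4 + 4t^3 + 4t^2; subtract.
Step 2: 4t * (t^2 - 4t - 4) = 4t^3 - 16t^2 - 16t; subtract.
Step 3: 1 * (t^2 - 4t - 4) = t^2 - 4t - 4; subtract.
Quotient: -t^2 + 4t + 1, Remainder: -4t + 1


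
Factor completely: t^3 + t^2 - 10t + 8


Try integer roots (divisors of 8). t=1: p(1)=0.
Divide out (t - 1): quotient is t^2 + 2t - 8.
Factor the quadratic: (t + 4)(t - 2)
Result: (t - 1)(t + 4)(t - 2)


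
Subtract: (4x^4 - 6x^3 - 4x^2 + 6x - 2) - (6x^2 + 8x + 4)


Distribute the minus sign:
  (4x^4 - 6x^3 - 4x^2 + 6x - 2)
- (6x^2 + 8x + 4)
Negate second polynomial: -6x^2 - 8x - 4
Add: 4x^4 - 6x^3 - 10x^2 - 2x - 6


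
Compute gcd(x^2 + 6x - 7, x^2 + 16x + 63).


Factor each:
  x^2 + 6x - 7 = (x + 7)(x - 1)
  x^2 + 16x + 63 = (x + 7)(x + 9)
Common monic factor: x + 7


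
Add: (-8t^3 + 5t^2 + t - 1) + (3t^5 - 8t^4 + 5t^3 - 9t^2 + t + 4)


Align terms by degree and add:
  -8t^3 + 5t^2 + t - 1
+ 3t^5 - 8t^4 + 5t^3 - 9t^2 + t + 4
= 3t^5 - 8t^4 - 3t^3 - 4t^2 + 2t + 3


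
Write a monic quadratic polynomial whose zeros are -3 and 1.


p(s) = (s + 3)(s - 1)
Expand: s^2 + 2s - 3


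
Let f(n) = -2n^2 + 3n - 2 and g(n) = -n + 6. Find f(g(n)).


Substitute g(n) into f:
f(g(n)) = -2*(-n + 6)^2 + 3*(-n + 6) + (-2)
(-n + 6)^2 = n^2 - 12n + 36
Expand and combine: -2n^2 + 21n - 56


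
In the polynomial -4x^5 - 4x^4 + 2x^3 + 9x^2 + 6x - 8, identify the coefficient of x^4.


Read off the coefficient of x^4: -4


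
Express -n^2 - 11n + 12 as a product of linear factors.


Roots satisfy r1 + r2 = -b/a = -11 and r1*r2 = c/a = -12.
So r1 = 1, r2 = -12.
-n^2 - 11n + 12 = -(n - r1)(n - r2) = -(n - 1)(n + 12)


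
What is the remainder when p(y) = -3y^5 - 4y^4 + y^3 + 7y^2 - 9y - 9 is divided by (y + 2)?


By the Remainder Theorem, the remainder equals p(-2):
  -3*(-2)^5 = 96
  -4*(-2)^4 = -64
  1*(-2)^3 = -8
  7*(-2)^2 = 28
  -9*(-2)^1 = 18
  constant: -9
Sum: 96 - 64 - 8 + 28 + 18 - 9 = 61


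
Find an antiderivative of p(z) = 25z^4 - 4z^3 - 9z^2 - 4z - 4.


Reverse power rule on each term:
  ∫ 25z^4 dz = 5z^5
  ∫ -4z^3 dz = -z^4
  ∫ -9z^2 dz = -3z^3
  ∫ -4z dz = -2z^2
  ∫ -4 dz = -4z
F(z) = 5z^5 - z^4 - 3z^3 - 2z^2 - 4z + C


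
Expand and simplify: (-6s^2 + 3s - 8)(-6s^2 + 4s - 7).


Distribute each term of the first polynomial:
  (-6s^2)(-6s^2 + 4s - 7) = 36s^4 - 24s^3 + 42s^2
  (3s)(-6s^2 + 4s - 7) = -18s^3 + 12s^2 - 21s
  (-8)(-6s^2 + 4s - 7) = 48s^2 - 32s + 56
Sum: 36s^4 - 42s^3 + 102s^2 - 53s + 56


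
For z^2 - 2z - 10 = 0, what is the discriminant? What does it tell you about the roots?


D = b^2 - 4ac = (-2)^2 - 4(1)(-10) = 4 + 40 = 44
Since D > 0: two distinct irrational roots


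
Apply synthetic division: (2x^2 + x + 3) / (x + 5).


Synthetic division with c = -5. Coefficients: 2, 1, 3
Bring down 2.
  2 * -5 = -10; -10 + 1 = -9
  -9 * -5 = 45; 45 + 3 = 48
Quotient: 2x - 9, Remainder: 48


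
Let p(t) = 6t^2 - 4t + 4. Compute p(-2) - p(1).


p(-2) = 36
p(1) = 6
p(-2) - p(1) = 36 - 6 = 30


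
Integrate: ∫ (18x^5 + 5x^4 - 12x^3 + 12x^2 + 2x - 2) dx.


Reverse power rule on each term:
  ∫ 18x^5 dx = 3x^6
  ∫ 5x^4 dx = x^5
  ∫ -12x^3 dx = -3x^4
  ∫ 12x^2 dx = 4x^3
  ∫ 2x dx = x^2
  ∫ -2 dx = -2x
F(x) = 3x^6 + x^5 - 3x^4 + 4x^3 + x^2 - 2x + C


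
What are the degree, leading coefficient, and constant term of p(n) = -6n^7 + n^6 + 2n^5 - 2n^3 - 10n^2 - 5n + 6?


Highest power of n is 7, with coefficient -6. Constant term is 6.
Degree = 7, leading coefficient = -6, constant term = 6


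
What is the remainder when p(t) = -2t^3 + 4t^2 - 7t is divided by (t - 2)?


By the Remainder Theorem, the remainder equals p(2):
  -2*(2)^3 = -16
  4*(2)^2 = 16
  -7*(2)^1 = -14
  constant: 0
Sum: -16 + 16 - 14 + 0 = -14


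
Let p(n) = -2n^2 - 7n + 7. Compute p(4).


Using direct substitution:
  -2 * (4)^2 = -32
  -7 * (4)^1 = -28
  constant: 7
Sum = -32 - 28 + 7 = -53


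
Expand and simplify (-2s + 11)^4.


Expand (-2s + 11)^4 by repeated multiplication:
  (-2s + 11)^2 = 4s^2 - 44s + 121
  (-2s + 11)^3 = -8s^3 + 132s^2 - 726s + 1331
= 16s^4 - 352s^3 + 2904s^2 - 10648s + 14641


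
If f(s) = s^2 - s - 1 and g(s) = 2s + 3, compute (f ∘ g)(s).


Substitute g(s) into f:
f(g(s)) = 1*(2s + 3)^2 + (-1)*(2s + 3) + (-1)
(2s + 3)^2 = 4s^2 + 12s + 9
Expand and combine: 4s^2 + 10s + 5


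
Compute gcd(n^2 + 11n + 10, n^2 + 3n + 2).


Factor each:
  n^2 + 11n + 10 = (n + 1)(n + 10)
  n^2 + 3n + 2 = (n + 1)(n + 2)
Common monic factor: n + 1


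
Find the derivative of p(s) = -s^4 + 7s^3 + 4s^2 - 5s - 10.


Apply the power rule term by term:
  d/ds(-s^4) = -4s^3
  d/ds(7s^3) = 21s^2
  d/ds(4s^2) = 8s
  d/ds(-5s) = -5
  d/ds(-10) = 0
p'(s) = -4s^3 + 21s^2 + 8s - 5


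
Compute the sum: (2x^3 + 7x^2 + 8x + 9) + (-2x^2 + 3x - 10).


Align terms by degree and add:
  2x^3 + 7x^2 + 8x + 9
  -2x^2 + 3x - 10
= 2x^3 + 5x^2 + 11x - 1


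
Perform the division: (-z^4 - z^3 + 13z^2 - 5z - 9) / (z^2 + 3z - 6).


(-z^4 - z^3 + 13z^2 - 5z - 9) / (z^2 + 3z - 6)
Step 1: -z^2 * (z^2 + 3z - 6) = -z^4 - 3z^3 + 6z^2; subtract.
Step 2: 2z * (z^2 + 3z - 6) = 2z^3 + 6z^2 - 12z; subtract.
Step 3: 1 * (z^2 + 3z - 6) = z^2 + 3z - 6; subtract.
Quotient: -z^2 + 2z + 1, Remainder: 4z - 3


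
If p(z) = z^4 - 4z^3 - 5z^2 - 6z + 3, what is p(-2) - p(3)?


p(-2) = 43
p(3) = -87
p(-2) - p(3) = 43 + 87 = 130


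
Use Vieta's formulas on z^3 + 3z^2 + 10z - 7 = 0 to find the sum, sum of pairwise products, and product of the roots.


Monic cubic z^3+bz^2+cz+d=0: sum=-b, pairwise sum=c, product=-d.
b=3, c=10, d=-7
r1+r2+r3 = -3
r1r2+r1r3+r2r3 = 10
r1r2r3 = 7


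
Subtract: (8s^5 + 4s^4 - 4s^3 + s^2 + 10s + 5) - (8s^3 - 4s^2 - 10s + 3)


Distribute the minus sign:
  (8s^5 + 4s^4 - 4s^3 + s^2 + 10s + 5)
- (8s^3 - 4s^2 - 10s + 3)
Negate second polynomial: -8s^3 + 4s^2 + 10s - 3
Add: 8s^5 + 4s^4 - 12s^3 + 5s^2 + 20s + 2


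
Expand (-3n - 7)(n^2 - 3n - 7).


Distribute each term of the first polynomial:
  (-3n)(n^2 - 3n - 7) = -3n^3 + 9n^2 + 21n
  (-7)(n^2 - 3n - 7) = -7n^2 + 21n + 49
Sum: -3n^3 + 2n^2 + 42n + 49


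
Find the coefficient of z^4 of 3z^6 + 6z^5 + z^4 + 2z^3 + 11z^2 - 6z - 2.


Read off the coefficient of z^4: 1


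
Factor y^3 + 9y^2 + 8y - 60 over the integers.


Try integer roots (divisors of -60). y=-6: p(-6)=0.
Divide out (y + 6): quotient is y^2 + 3y - 10.
Factor the quadratic: (y - 2)(y + 5)
Result: (y + 6)(y - 2)(y + 5)


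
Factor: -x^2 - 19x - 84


Roots satisfy r1 + r2 = -b/a = -19 and r1*r2 = c/a = 84.
So r1 = -12, r2 = -7.
-x^2 - 19x - 84 = -(x - r1)(x - r2) = -(x + 12)(x + 7)


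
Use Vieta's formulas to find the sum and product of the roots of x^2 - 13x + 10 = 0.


For ax^2+bx+c=0: sum = -b/a, product = c/a.
a=1, b=-13, c=10
Sum = -(-13)/1 = 13
Product = (10)/1 = 10


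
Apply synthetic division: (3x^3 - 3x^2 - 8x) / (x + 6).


Synthetic division with c = -6. Coefficients: 3, -3, -8, 0
Bring down 3.
  3 * -6 = -18; -18 - 3 = -21
  -21 * -6 = 126; 126 - 8 = 118
  118 * -6 = -708; -708 + 0 = -708
Quotient: 3x^2 - 21x + 118, Remainder: -708


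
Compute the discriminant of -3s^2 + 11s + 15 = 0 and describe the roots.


D = b^2 - 4ac = (11)^2 - 4(-3)(15) = 121 + 180 = 301
Since D > 0: two distinct irrational roots


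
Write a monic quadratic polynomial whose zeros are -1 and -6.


p(n) = (n + 1)(n + 6)
Expand: n^2 + 7n + 6


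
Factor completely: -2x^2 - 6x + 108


Roots satisfy r1 + r2 = -b/a = -3 and r1*r2 = c/a = -54.
So r1 = -9, r2 = 6.
-2x^2 - 6x + 108 = -2(x - r1)(x - r2) = -2(x + 9)(x - 6)


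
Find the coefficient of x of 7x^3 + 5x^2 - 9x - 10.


Read off the coefficient of x: -9


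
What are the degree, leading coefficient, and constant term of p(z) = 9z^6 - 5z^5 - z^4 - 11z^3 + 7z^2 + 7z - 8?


Highest power of z is 6, with coefficient 9. Constant term is -8.
Degree = 6, leading coefficient = 9, constant term = -8


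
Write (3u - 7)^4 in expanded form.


Expand (3u - 7)^4 by repeated multiplication:
  (3u - 7)^2 = 9u^2 - 42u + 49
  (3u - 7)^3 = 27u^3 - 189u^2 + 441u - 343
= 81u^4 - 756u^3 + 2646u^2 - 4116u + 2401


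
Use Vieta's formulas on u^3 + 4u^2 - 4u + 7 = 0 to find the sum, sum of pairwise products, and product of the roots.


Monic cubic u^3+bu^2+cu+d=0: sum=-b, pairwise sum=c, product=-d.
b=4, c=-4, d=7
r1+r2+r3 = -4
r1r2+r1r3+r2r3 = -4
r1r2r3 = -7


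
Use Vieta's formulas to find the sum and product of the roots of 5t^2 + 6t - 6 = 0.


For at^2+bt+c=0: sum = -b/a, product = c/a.
a=5, b=6, c=-6
Sum = -(6)/5 = -6/5
Product = (-6)/5 = -6/5


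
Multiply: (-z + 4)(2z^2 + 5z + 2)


Distribute each term of the first polynomial:
  (-z)(2z^2 + 5z + 2) = -2z^3 - 5z^2 - 2z
  (4)(2z^2 + 5z + 2) = 8z^2 + 20z + 8
Sum: -2z^3 + 3z^2 + 18z + 8


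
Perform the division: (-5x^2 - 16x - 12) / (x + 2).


(-5x^2 - 16x - 12) / (x + 2)
Step 1: -5x * (x + 2) = -5x^2 - 10x; subtract.
Step 2: -6 * (x + 2) = -6x - 12; subtract.
Quotient: -5x - 6, Remainder: 0


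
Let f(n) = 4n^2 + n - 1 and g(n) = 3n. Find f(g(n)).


Substitute g(n) into f:
f(g(n)) = 4*(3n)^2 + 1*(3n) + (-1)
(3n)^2 = 9n^2
Expand and combine: 36n^2 + 3n - 1


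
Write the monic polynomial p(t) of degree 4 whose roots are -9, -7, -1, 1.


p(t) = (t + 9)(t + 7)(t + 1)(t - 1)
Expand: t^4 + 16t^3 + 62t^2 - 16t - 63


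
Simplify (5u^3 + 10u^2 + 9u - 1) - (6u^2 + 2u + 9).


Distribute the minus sign:
  (5u^3 + 10u^2 + 9u - 1)
- (6u^2 + 2u + 9)
Negate second polynomial: -6u^2 - 2u - 9
Add: 5u^3 + 4u^2 + 7u - 10


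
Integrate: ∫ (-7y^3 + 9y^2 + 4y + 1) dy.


Reverse power rule on each term:
  ∫ -7y^3 dy = -(7/4)y^4
  ∫ 9y^2 dy = 3y^3
  ∫ 4y dy = 2y^2
  ∫ 1 dy = y
F(y) = -(7/4)y^4 + 3y^3 + 2y^2 + y + C


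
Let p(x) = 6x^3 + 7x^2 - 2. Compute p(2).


Using direct substitution:
  6 * (2)^3 = 48
  7 * (2)^2 = 28
  0 * (2)^1 = 0
  constant: -2
Sum = 48 + 28 + 0 - 2 = 74


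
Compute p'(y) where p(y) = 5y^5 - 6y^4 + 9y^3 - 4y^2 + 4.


Apply the power rule term by term:
  d/dy(5y^5) = 25y^4
  d/dy(-6y^4) = -24y^3
  d/dy(9y^3) = 27y^2
  d/dy(-4y^2) = -8y
  d/dy(4) = 0
p'(y) = 25y^4 - 24y^3 + 27y^2 - 8y


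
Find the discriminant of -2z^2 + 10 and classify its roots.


D = b^2 - 4ac = (0)^2 - 4(-2)(10) = 0 + 80 = 80
Since D > 0: two distinct irrational roots


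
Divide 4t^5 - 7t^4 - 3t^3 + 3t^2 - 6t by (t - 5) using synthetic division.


Synthetic division with c = 5. Coefficients: 4, -7, -3, 3, -6, 0
Bring down 4.
  4 * 5 = 20; 20 - 7 = 13
  13 * 5 = 65; 65 - 3 = 62
  62 * 5 = 310; 310 + 3 = 313
  313 * 5 = 1565; 1565 - 6 = 1559
  1559 * 5 = 7795; 7795 + 0 = 7795
Quotient: 4t^4 + 13t^3 + 62t^2 + 313t + 1559, Remainder: 7795


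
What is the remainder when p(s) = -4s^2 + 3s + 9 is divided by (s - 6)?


By the Remainder Theorem, the remainder equals p(6):
  -4*(6)^2 = -144
  3*(6)^1 = 18
  constant: 9
Sum: -144 + 18 + 9 = -117


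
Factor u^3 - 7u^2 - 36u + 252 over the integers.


Try integer roots (divisors of 252). u=-6: p(-6)=0.
Divide out (u + 6): quotient is u^2 - 13u + 42.
Factor the quadratic: (u - 6)(u - 7)
Result: (u + 6)(u - 6)(u - 7)


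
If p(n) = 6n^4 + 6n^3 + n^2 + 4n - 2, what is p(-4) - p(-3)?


p(-4) = 1150
p(-3) = 319
p(-4) - p(-3) = 1150 - 319 = 831


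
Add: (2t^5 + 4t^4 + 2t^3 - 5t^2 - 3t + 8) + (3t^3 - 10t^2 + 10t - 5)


Align terms by degree and add:
  2t^5 + 4t^4 + 2t^3 - 5t^2 - 3t + 8
+ 3t^3 - 10t^2 + 10t - 5
= 2t^5 + 4t^4 + 5t^3 - 15t^2 + 7t + 3


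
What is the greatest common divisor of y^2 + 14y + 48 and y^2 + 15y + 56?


Factor each:
  y^2 + 14y + 48 = (y + 8)(y + 6)
  y^2 + 15y + 56 = (y + 8)(y + 7)
Common monic factor: y + 8


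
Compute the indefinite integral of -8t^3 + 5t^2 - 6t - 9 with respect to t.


Reverse power rule on each term:
  ∫ -8t^3 dt = -2t^4
  ∫ 5t^2 dt = (5/3)t^3
  ∫ -6t dt = -3t^2
  ∫ -9 dt = -9t
F(t) = -2t^4 + (5/3)t^3 - 3t^2 - 9t + C


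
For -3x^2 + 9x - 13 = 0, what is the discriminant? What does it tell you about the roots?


D = b^2 - 4ac = (9)^2 - 4(-3)(-13) = 81 - 156 = -75
Since D < 0: two complex conjugate roots (no real roots)


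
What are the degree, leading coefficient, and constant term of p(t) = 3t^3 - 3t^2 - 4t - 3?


Highest power of t is 3, with coefficient 3. Constant term is -3.
Degree = 3, leading coefficient = 3, constant term = -3


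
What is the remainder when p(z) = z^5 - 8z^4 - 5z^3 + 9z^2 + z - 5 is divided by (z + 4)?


By the Remainder Theorem, the remainder equals p(-4):
  1*(-4)^5 = -1024
  -8*(-4)^4 = -2048
  -5*(-4)^3 = 320
  9*(-4)^2 = 144
  1*(-4)^1 = -4
  constant: -5
Sum: -1024 - 2048 + 320 + 144 - 4 - 5 = -2617


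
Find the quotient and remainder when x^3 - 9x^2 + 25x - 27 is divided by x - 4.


(x^3 - 9x^2 + 25x - 27) / (x - 4)
Step 1: x^2 * (x - 4) = x^3 - 4x^2; subtract.
Step 2: -5x * (x - 4) = -5x^2 + 20x; subtract.
Step 3: 5 * (x - 4) = 5x - 20; subtract.
Quotient: x^2 - 5x + 5, Remainder: -7


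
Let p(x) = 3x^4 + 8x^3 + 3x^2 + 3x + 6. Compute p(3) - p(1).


p(3) = 501
p(1) = 23
p(3) - p(1) = 501 - 23 = 478


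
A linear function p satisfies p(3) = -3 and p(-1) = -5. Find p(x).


p(x) = mx + b. Using p(3)=-3, p(-1)=-5:
m = (-3 + 5)/(3 + 1) = 2/4 = 1/2
b = -3 - m*(3) = -3 - 3/2 = -9/2
p(x) = (1/2)x - (9/2)


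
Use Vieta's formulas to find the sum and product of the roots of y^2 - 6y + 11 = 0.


For ay^2+by+c=0: sum = -b/a, product = c/a.
a=1, b=-6, c=11
Sum = -(-6)/1 = 6
Product = (11)/1 = 11


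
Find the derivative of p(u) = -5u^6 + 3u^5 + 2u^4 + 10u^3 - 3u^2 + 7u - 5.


Apply the power rule term by term:
  d/du(-5u^6) = -30u^5
  d/du(3u^5) = 15u^4
  d/du(2u^4) = 8u^3
  d/du(10u^3) = 30u^2
  d/du(-3u^2) = -6u
  d/du(7u) = 7
  d/du(-5) = 0
p'(u) = -30u^5 + 15u^4 + 8u^3 + 30u^2 - 6u + 7


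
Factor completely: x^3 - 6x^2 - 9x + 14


Try integer roots (divisors of 14). x=-2: p(-2)=0.
Divide out (x + 2): quotient is x^2 - 8x + 7.
Factor the quadratic: (x - 1)(x - 7)
Result: (x + 2)(x - 1)(x - 7)


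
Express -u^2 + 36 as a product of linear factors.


Roots satisfy r1 + r2 = -b/a = 0 and r1*r2 = c/a = -36.
So r1 = 6, r2 = -6.
-u^2 + 36 = -(u - r1)(u - r2) = -(u - 6)(u + 6)


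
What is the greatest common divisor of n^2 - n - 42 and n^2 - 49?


Factor each:
  n^2 - n - 42 = (n - 7)(n + 6)
  n^2 - 49 = (n - 7)(n + 7)
Common monic factor: n - 7


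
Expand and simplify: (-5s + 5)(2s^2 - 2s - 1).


Distribute each term of the first polynomial:
  (-5s)(2s^2 - 2s - 1) = -10s^3 + 10s^2 + 5s
  (5)(2s^2 - 2s - 1) = 10s^2 - 10s - 5
Sum: -10s^3 + 20s^2 - 5s - 5


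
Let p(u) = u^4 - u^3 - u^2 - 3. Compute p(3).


Using direct substitution:
  1 * (3)^4 = 81
  -1 * (3)^3 = -27
  -1 * (3)^2 = -9
  0 * (3)^1 = 0
  constant: -3
Sum = 81 - 27 - 9 + 0 - 3 = 42


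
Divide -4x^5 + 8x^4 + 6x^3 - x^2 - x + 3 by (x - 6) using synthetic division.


Synthetic division with c = 6. Coefficients: -4, 8, 6, -1, -1, 3
Bring down -4.
  -4 * 6 = -24; -24 + 8 = -16
  -16 * 6 = -96; -96 + 6 = -90
  -90 * 6 = -540; -540 - 1 = -541
  -541 * 6 = -3246; -3246 - 1 = -3247
  -3247 * 6 = -19482; -19482 + 3 = -19479
Quotient: -4x^4 - 16x^3 - 90x^2 - 541x - 3247, Remainder: -19479


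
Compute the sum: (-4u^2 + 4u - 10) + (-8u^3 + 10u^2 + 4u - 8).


Align terms by degree and add:
  -4u^2 + 4u - 10
  -8u^3 + 10u^2 + 4u - 8
= -8u^3 + 6u^2 + 8u - 18


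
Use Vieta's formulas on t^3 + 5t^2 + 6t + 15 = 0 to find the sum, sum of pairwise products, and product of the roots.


Monic cubic t^3+bt^2+ct+d=0: sum=-b, pairwise sum=c, product=-d.
b=5, c=6, d=15
r1+r2+r3 = -5
r1r2+r1r3+r2r3 = 6
r1r2r3 = -15


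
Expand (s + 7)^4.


Expand (s + 7)^4 by repeated multiplication:
  (s + 7)^2 = s^2 + 14s + 49
  (s + 7)^3 = s^3 + 21s^2 + 147s + 343
= s^4 + 28s^3 + 294s^2 + 1372s + 2401


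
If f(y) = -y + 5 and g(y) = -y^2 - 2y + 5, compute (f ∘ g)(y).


Substitute g(y) into f:
f(g(y)) = -1*(-y^2 - 2y + 5) + 5
Expand and combine: y^2 + 2y


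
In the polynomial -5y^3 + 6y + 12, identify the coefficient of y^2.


Read off the coefficient of y^2: 0


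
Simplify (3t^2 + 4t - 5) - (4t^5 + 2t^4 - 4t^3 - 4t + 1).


Distribute the minus sign:
  (3t^2 + 4t - 5)
- (4t^5 + 2t^4 - 4t^3 - 4t + 1)
Negate second polynomial: -4t^5 - 2t^4 + 4t^3 + 4t - 1
Add: -4t^5 - 2t^4 + 4t^3 + 3t^2 + 8t - 6


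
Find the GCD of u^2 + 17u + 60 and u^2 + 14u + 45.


Factor each:
  u^2 + 17u + 60 = (u + 5)(u + 12)
  u^2 + 14u + 45 = (u + 5)(u + 9)
Common monic factor: u + 5


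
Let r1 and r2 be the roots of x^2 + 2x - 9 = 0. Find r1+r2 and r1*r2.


For ax^2+bx+c=0: sum = -b/a, product = c/a.
a=1, b=2, c=-9
Sum = -(2)/1 = -2
Product = (-9)/1 = -9


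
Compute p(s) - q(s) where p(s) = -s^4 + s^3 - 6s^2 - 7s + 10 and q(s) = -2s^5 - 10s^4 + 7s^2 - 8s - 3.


Distribute the minus sign:
  (-s^4 + s^3 - 6s^2 - 7s + 10)
- (-2s^5 - 10s^4 + 7s^2 - 8s - 3)
Negate second polynomial: 2s^5 + 10s^4 - 7s^2 + 8s + 3
Add: 2s^5 + 9s^4 + s^3 - 13s^2 + s + 13


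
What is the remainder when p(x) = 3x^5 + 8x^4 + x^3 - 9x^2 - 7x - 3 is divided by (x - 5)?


By the Remainder Theorem, the remainder equals p(5):
  3*(5)^5 = 9375
  8*(5)^4 = 5000
  1*(5)^3 = 125
  -9*(5)^2 = -225
  -7*(5)^1 = -35
  constant: -3
Sum: 9375 + 5000 + 125 - 225 - 35 - 3 = 14237


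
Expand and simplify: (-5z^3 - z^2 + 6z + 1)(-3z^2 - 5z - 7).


Distribute each term of the first polynomial:
  (-5z^3)(-3z^2 - 5z - 7) = 15z^5 + 25z^4 + 35z^3
  (-z^2)(-3z^2 - 5z - 7) = 3z^4 + 5z^3 + 7z^2
  (6z)(-3z^2 - 5z - 7) = -18z^3 - 30z^2 - 42z
  (1)(-3z^2 - 5z - 7) = -3z^2 - 5z - 7
Sum: 15z^5 + 28z^4 + 22z^3 - 26z^2 - 47z - 7


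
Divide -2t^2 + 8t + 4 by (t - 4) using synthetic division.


Synthetic division with c = 4. Coefficients: -2, 8, 4
Bring down -2.
  -2 * 4 = -8; -8 + 8 = 0
  0 * 4 = 0; 0 + 4 = 4
Quotient: -2t, Remainder: 4


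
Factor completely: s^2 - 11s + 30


Roots satisfy r1 + r2 = -b/a = 11 and r1*r2 = c/a = 30.
So r1 = 6, r2 = 5.
s^2 - 11s + 30 = (s - r1)(s - r2) = (s - 6)(s - 5)


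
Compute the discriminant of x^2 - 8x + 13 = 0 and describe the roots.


D = b^2 - 4ac = (-8)^2 - 4(1)(13) = 64 - 52 = 12
Since D > 0: two distinct irrational roots


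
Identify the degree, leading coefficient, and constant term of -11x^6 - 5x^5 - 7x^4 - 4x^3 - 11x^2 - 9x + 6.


Highest power of x is 6, with coefficient -11. Constant term is 6.
Degree = 6, leading coefficient = -11, constant term = 6


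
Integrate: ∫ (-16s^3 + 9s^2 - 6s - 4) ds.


Reverse power rule on each term:
  ∫ -16s^3 ds = -4s^4
  ∫ 9s^2 ds = 3s^3
  ∫ -6s ds = -3s^2
  ∫ -4 ds = -4s
F(s) = -4s^4 + 3s^3 - 3s^2 - 4s + C


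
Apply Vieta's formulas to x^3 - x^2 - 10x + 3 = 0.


Monic cubic x^3+bx^2+cx+d=0: sum=-b, pairwise sum=c, product=-d.
b=-1, c=-10, d=3
r1+r2+r3 = 1
r1r2+r1r3+r2r3 = -10
r1r2r3 = -3


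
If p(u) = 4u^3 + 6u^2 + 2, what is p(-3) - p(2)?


p(-3) = -52
p(2) = 58
p(-3) - p(2) = -52 - 58 = -110


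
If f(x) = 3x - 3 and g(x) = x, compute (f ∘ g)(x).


Substitute g(x) into f:
f(g(x)) = 3*(x) + (-3)
Expand and combine: 3x - 3


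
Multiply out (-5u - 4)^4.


Expand (-5u - 4)^4 by repeated multiplication:
  (-5u - 4)^2 = 25u^2 + 40u + 16
  (-5u - 4)^3 = -125u^3 - 300u^2 - 240u - 64
= 625u^4 + 2000u^3 + 2400u^2 + 1280u + 256


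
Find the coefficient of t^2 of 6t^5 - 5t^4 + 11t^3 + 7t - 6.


Read off the coefficient of t^2: 0


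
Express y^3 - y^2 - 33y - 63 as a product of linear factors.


Try integer roots (divisors of -63). y=-3: p(-3)=0.
Divide out (y + 3): quotient is y^2 - 4y - 21.
Factor the quadratic: (y + 3)(y - 7)
Result: (y + 3)(y + 3)(y - 7)


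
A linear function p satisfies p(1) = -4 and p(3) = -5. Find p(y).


p(y) = my + b. Using p(1)=-4, p(3)=-5:
m = (-4 + 5)/(1 - 3) = 1/-2 = -1/2
b = -4 - m*(1) = -4 + 1/2 = -7/2
p(y) = -(1/2)y - (7/2)


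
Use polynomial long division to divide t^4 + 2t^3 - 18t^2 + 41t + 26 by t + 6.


(t^4 + 2t^3 - 18t^2 + 41t + 26) / (t + 6)
Step 1: t^3 * (t + 6) = t^4 + 6t^3; subtract.
Step 2: -4t^2 * (t + 6) = -4t^3 - 24t^2; subtract.
Step 3: 6t * (t + 6) = 6t^2 + 36t; subtract.
Step 4: 5 * (t + 6) = 5t + 30; subtract.
Quotient: t^3 - 4t^2 + 6t + 5, Remainder: -4
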